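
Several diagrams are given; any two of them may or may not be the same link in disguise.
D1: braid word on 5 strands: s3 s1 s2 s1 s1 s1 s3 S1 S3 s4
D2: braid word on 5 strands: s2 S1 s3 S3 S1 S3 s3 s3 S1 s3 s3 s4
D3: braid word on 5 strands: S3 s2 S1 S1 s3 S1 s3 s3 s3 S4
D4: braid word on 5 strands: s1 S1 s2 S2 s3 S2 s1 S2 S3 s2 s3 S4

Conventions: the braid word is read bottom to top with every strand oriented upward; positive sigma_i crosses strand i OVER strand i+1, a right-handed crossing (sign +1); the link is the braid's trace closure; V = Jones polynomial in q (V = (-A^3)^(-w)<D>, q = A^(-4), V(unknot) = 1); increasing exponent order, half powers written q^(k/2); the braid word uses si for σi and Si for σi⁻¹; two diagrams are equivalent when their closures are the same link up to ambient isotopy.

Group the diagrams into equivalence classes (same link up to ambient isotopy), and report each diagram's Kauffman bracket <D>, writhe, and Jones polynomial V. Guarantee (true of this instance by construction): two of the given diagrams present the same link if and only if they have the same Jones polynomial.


classes: {D1} | {D2, D3} | {D4}
V(D1) = q + q^3 - q^4  [10 crossings, <D> = -A^2 + A^6 + A^14, w = +6]
V(D2) = -q^-3 + q^-2 - q^-1 + 3 - q + q^2 - q^3  [12 crossings, <D> = -A^-6 + A^-2 - A^2 + 3A^6 - A^10 + A^14 - A^18, w = +2]
V(D3) = -q^-3 + q^-2 - q^-1 + 3 - q + q^2 - q^3  (w 0, c 10, <D> = -A^-12 + A^-8 - A^-4 + 3 - A^4 + A^8 - A^12)
V(D4) = q^-2 - q^-1 + 1 - q + q^2  (w 0, c 12, <D> = A^-8 - A^-4 + 1 - A^4 + A^8)
note: 3 classes among 4 diagrams; unequal V(q) rules out equality


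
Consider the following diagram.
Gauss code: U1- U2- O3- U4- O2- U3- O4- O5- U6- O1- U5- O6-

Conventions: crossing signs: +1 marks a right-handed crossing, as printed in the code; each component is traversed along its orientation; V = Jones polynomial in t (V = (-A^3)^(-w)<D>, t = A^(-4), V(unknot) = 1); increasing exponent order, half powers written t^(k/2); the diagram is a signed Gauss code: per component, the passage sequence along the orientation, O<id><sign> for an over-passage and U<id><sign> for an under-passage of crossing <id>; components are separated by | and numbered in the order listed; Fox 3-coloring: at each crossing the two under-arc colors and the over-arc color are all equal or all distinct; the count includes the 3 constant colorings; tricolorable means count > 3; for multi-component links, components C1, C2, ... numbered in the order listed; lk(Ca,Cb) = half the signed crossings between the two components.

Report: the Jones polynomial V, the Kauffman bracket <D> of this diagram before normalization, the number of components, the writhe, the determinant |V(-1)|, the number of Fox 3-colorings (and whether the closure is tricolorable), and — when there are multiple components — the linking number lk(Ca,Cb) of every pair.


V = t^-8 - 2t^-7 + t^-6 - 2t^-5 + 2t^-4 + t^-2
<D> = A^-10 + 2A^-2 - 2A^2 + A^6 - 2A^10 + A^14 (w = -6)
1 component over 6 crossings, w = -6
27 Fox colorings among 3^6, |V(-1)| = 9: tricolorable
why: w = -6 shifts under R1 moves; the (-A^3)^(6) factor cancels that in V


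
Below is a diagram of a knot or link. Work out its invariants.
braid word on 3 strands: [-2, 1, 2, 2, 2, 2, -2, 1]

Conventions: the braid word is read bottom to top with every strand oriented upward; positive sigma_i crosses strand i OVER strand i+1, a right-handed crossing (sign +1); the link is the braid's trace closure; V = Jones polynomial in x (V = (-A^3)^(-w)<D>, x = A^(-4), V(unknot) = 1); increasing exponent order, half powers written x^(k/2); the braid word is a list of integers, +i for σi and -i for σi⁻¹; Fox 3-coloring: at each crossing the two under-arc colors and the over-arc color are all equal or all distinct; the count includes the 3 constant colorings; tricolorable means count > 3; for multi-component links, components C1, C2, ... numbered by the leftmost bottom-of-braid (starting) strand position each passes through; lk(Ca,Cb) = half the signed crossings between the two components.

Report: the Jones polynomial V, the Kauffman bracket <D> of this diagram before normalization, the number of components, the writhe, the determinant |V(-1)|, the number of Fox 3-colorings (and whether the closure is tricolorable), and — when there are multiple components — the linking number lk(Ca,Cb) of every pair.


Jones polynomial: V(x) = x - x^2 + 2x^3 - x^4 + x^5 - x^6
<D> = -A^-12 + A^-8 - A^-4 + 2 - A^4 + A^8; writhe +4
components 1, writhe +4 (8 crossings)
3-colorings: 3 of 3^8, det 7 — not tricolorable
note: free reduction leaves σ2⁻¹ σ1 σ2 σ2 σ2 σ1 of the original 8 letters


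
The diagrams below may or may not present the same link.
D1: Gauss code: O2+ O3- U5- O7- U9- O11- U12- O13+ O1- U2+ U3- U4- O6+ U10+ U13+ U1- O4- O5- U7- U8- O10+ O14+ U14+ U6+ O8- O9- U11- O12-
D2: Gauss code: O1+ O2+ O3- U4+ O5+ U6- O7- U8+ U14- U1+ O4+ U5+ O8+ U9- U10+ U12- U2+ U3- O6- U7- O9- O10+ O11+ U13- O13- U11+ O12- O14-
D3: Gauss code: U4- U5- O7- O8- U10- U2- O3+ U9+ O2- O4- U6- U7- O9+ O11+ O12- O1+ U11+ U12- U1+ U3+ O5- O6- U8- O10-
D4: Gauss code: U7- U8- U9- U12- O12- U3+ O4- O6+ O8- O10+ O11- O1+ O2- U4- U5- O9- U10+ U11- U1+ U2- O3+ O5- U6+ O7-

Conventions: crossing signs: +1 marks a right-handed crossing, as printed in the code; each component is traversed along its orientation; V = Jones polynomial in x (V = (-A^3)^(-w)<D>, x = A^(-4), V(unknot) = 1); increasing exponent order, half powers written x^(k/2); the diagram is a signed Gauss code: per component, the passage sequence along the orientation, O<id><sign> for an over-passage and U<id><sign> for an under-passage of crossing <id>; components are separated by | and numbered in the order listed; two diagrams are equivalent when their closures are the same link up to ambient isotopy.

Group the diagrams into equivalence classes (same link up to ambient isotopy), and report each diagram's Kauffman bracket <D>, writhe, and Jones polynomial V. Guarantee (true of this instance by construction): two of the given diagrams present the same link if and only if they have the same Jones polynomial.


grouping into links: {D1, D3} | {D2} | {D4}
V(D1) = -x^-7 + 2x^-6 - 2x^-5 + 2x^-4 - 2x^-3 + 2x^-2 - x^-1 + 1  (w -4, c 14, <D> = A^-12 - A^-8 + 2A^-4 - 2 + 2A^4 - 2A^8 + 2A^12 - A^16)
V(D2) = -x^-3 + 2x^-2 - 2x^-1 + 3 - 2x + 2x^2 - x^3  (w 0, c 14, <D> = -A^-12 + 2A^-8 - 2A^-4 + 3 - 2A^4 + 2A^8 - A^12)
D3 (bracket A^-12 - A^-8 + 2A^-4 - 2 + 2A^4 - 2A^8 + 2A^12 - A^16; 12 crossings at w = -4): V = -x^-7 + 2x^-6 - 2x^-5 + 2x^-4 - 2x^-3 + 2x^-2 - x^-1 + 1
D4 (bracket A^-12; 12 crossings at w = -4): V = 1
key observation: 3 classes among 4 diagrams; unequal V(x) rules out equality


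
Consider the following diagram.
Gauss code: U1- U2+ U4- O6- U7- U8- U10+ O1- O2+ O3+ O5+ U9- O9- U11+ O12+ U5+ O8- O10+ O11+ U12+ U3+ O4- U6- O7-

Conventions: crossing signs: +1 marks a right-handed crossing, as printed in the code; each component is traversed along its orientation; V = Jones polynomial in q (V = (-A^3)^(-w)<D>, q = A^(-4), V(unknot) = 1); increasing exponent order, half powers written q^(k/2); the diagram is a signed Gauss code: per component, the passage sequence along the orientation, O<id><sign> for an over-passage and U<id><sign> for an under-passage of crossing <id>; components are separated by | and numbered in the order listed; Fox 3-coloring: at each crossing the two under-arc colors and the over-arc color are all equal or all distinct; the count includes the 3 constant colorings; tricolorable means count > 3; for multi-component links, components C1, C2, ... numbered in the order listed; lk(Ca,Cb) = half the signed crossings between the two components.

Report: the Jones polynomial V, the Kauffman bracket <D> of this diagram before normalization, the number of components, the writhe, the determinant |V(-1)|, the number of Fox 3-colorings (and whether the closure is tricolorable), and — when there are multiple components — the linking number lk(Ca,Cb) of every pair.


V = -q^-3 + q^-2 - q^-1 + 3 - q + q^2 - q^3
<D> = -A^-12 + A^-8 - A^-4 + 3 - A^4 + A^8 - A^12 (w = 0)
1 component over 12 crossings, w = 0
27 Fox colorings among 3^12, |V(-1)| = 9: tricolorable
why: palindromic: swapping q for 1/q fixes V


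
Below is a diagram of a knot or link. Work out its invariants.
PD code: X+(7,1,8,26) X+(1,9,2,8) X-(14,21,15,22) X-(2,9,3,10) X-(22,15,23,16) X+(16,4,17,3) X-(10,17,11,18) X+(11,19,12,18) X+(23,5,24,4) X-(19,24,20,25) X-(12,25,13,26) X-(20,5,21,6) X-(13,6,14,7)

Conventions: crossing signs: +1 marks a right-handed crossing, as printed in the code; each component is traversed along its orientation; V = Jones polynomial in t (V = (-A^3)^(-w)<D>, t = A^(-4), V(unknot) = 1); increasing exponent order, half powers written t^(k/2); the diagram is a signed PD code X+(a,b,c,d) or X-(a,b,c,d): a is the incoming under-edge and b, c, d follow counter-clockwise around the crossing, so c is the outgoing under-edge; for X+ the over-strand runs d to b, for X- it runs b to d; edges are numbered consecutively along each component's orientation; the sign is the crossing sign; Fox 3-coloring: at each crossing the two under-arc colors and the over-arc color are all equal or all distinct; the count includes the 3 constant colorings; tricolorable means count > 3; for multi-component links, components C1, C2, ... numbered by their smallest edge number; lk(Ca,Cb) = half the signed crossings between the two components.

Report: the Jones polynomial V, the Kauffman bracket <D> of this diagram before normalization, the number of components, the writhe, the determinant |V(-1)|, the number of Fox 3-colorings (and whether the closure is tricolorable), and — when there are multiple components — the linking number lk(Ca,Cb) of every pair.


V = -t^-4 + t^-3 + t^-1
<D> = -A^-5 - A^3 + A^7 (w = -3)
1 component over 13 crossings, w = -3
9 Fox colorings among 3^13, |V(-1)| = 3: tricolorable
why: w = -3 shifts under R1 moves; the (-A^3)^(3) factor cancels that in V


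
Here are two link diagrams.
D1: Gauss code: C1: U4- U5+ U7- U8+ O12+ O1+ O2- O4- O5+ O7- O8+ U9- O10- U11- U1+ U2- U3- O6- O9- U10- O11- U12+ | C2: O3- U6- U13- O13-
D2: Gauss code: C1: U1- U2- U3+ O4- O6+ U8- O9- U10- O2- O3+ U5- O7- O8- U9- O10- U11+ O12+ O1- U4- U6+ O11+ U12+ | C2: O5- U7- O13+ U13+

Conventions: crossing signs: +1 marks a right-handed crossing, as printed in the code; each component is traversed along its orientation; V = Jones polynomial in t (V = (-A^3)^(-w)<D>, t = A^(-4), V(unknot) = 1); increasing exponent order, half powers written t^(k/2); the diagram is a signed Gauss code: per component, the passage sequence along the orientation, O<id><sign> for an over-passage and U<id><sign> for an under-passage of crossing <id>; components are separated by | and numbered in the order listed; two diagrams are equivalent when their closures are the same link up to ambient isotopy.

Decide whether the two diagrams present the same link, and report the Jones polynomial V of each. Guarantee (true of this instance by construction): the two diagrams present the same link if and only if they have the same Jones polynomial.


same link: yes
V(D1) = t^(-13/2) - t^(-11/2) + t^(-9/2) - 2t^(-7/2) - t^(-3/2)  [13 crossings, <D> = A^-9 + 2A^-1 - A^3 + A^7 - A^11, w = -5]
D2 (bracket A^-3 + 2A^5 - A^9 + A^13 - A^17; 13 crossings at w = -3): V = t^(-13/2) - t^(-11/2) + t^(-9/2) - 2t^(-7/2) - t^(-3/2)
note: from 13 to 13 crossings by R-moves: one link, two diagrams


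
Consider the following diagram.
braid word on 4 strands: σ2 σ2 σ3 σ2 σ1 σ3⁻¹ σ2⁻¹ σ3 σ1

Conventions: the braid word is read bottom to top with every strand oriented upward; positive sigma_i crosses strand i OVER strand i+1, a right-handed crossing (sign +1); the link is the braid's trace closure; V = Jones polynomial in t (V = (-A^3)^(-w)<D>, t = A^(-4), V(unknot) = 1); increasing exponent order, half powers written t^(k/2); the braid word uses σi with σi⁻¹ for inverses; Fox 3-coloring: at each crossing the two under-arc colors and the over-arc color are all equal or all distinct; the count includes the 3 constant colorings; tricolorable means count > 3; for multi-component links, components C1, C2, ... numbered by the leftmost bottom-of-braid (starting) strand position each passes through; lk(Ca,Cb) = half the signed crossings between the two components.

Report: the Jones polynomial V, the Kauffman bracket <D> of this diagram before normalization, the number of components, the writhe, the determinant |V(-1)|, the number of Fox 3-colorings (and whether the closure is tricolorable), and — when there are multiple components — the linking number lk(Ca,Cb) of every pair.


V(t) = t - t^2 + 2t^3 - t^4 + t^5 - t^6
bracket: A^-9 - A^-5 + A^-1 - 2A^3 + A^7 - A^11, w = +5
1 component, writhe +5, over 9 crossings
det 7, colorings 3 of 3^9 — not tricolorable
observation: w = +5 (over 9 crossings) is diagram-only; (-A^3)^(-5) removes it from V


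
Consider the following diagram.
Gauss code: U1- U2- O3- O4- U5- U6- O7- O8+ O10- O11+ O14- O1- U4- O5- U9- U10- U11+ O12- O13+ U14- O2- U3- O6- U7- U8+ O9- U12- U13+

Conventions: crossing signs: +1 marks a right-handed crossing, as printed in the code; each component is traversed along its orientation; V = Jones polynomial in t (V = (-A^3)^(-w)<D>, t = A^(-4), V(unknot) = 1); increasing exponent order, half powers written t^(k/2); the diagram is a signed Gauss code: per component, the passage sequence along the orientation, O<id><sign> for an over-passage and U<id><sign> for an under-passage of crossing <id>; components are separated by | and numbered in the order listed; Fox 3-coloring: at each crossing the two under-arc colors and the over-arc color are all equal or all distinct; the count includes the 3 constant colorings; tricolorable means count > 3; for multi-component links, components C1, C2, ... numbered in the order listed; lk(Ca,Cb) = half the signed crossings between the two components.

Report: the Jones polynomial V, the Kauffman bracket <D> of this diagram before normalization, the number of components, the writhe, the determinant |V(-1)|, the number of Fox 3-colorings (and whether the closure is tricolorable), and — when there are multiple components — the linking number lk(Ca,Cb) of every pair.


V = -t^-8 + t^-5 + t^-3
<D> = A^-12 + A^-4 - A^8 (w = -8)
1 component over 14 crossings, w = -8
9 Fox colorings among 3^14, |V(-1)| = 3: tricolorable
why: w = -8 (over 14 crossings) is diagram-only; (-A^3)^(8) removes it from V


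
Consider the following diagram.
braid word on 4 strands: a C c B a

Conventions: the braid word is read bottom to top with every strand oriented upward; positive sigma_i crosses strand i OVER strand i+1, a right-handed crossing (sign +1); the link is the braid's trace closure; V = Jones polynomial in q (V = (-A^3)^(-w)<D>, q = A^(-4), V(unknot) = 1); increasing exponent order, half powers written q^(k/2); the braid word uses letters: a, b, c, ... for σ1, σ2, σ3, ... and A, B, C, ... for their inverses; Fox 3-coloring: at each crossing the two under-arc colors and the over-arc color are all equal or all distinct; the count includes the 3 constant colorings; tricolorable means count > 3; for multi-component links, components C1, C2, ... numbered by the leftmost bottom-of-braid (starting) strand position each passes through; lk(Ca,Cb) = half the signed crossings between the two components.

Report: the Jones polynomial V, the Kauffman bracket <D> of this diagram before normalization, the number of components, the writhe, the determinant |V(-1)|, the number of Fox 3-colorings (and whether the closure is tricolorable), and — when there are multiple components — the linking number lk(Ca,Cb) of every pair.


V(q) = 1 + q + q^2 + q^3
bracket: -A^-9 - A^-5 - A^-1 - A^3, w = +1
3 components, writhe +1, over 5 crossings
lk(C1,C2) = +1
linking number lk(C1,C3) = 0
lk(C2,C3): 0
det 0, colorings 9 of 3^6 — tricolorable
observation: w = +1 (over 5 crossings) is diagram-only; (-A^3)^(-1) removes it from V


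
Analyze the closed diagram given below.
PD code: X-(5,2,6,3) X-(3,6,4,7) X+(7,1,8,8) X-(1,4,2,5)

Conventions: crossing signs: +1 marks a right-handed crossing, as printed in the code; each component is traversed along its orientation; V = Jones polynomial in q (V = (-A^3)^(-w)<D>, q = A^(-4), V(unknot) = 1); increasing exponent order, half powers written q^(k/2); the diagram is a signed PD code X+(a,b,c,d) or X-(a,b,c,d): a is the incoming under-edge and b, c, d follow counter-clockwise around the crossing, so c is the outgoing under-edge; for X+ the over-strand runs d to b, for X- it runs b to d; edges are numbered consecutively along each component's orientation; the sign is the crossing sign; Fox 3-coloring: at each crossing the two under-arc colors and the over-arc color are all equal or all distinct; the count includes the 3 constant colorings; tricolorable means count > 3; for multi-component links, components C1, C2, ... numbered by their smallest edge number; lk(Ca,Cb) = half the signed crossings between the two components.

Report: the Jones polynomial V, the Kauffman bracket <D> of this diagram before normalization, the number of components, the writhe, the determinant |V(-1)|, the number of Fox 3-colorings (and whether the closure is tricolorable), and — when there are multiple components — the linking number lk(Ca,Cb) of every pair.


V(q) = -q^-4 + q^-3 + q^-1
bracket: A^-2 + A^6 - A^10, w = -2
1 component, writhe -2, over 4 crossings
det 3, colorings 9 of 3^4 — tricolorable
observation: V spans 3 powers of q: at least 3 crossings in any diagram


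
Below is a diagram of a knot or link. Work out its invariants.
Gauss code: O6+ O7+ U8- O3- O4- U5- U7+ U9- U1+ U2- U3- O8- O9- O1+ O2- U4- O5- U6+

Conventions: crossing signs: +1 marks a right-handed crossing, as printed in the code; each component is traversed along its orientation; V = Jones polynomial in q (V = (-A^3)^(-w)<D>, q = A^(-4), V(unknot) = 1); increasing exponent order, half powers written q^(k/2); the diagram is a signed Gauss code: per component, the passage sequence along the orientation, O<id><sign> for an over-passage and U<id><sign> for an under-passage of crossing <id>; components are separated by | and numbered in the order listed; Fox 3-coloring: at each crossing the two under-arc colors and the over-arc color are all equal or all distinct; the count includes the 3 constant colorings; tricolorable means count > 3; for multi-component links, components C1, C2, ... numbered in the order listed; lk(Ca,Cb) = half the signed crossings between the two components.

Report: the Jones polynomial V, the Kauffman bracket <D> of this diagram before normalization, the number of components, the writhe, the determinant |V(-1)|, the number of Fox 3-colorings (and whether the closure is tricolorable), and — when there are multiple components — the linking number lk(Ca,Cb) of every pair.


V(q) = -q^-4 + q^-3 + q^-1
bracket: -A^-5 - A^3 + A^7, w = -3
1 component, writhe -3, over 9 crossings
det 3, colorings 9 of 3^9 — tricolorable
observation: w = -3 (over 9 crossings) is diagram-only; (-A^3)^(3) removes it from V


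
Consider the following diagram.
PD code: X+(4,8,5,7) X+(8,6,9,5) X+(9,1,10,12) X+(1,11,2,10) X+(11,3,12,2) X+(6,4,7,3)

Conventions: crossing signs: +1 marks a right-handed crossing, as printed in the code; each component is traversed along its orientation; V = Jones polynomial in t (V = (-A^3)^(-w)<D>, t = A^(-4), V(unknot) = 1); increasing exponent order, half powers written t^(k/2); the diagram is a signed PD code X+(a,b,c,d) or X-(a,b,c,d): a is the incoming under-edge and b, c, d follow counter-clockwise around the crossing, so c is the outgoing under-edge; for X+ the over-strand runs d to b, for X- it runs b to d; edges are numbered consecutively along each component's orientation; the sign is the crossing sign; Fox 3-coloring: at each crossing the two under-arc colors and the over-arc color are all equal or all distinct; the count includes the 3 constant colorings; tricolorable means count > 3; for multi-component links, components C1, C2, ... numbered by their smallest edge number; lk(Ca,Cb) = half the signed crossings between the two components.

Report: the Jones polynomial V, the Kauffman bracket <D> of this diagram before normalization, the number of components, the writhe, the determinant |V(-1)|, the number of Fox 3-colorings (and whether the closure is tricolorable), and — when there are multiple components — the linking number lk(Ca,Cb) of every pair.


V = t^2 + 2t^4 - 2t^5 + t^6 - 2t^7 + t^8
<D> = A^-14 - 2A^-10 + A^-6 - 2A^-2 + 2A^2 + A^10 (w = +6)
1 component over 6 crossings, w = +6
27 Fox colorings among 3^6, |V(-1)| = 9: tricolorable
why: det 9 = |V(-1)|; divisible by 3, so tricolorable


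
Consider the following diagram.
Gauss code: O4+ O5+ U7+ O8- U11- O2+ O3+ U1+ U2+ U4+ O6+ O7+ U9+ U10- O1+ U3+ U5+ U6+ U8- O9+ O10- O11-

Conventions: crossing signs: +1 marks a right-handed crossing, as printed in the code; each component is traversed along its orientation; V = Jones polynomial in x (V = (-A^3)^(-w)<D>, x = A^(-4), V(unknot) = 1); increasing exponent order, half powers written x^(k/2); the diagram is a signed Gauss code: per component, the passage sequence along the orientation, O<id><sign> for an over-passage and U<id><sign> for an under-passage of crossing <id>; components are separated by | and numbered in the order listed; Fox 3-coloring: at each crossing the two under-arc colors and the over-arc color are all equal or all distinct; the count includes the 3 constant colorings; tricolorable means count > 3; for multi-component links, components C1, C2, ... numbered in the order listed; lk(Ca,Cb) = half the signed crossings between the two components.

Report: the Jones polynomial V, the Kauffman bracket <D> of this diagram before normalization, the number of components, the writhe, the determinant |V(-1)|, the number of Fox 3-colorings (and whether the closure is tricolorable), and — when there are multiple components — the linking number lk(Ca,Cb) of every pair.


V = x - x^2 + 2x^3 - x^4 + x^5 - x^6
<D> = A^-9 - A^-5 + A^-1 - 2A^3 + A^7 - A^11 (w = +5)
1 component over 11 crossings, w = +5
3 Fox colorings among 3^11, |V(-1)| = 7: not tricolorable
why: det 7 = |V(-1)|; not divisible by 3, so not tricolorable


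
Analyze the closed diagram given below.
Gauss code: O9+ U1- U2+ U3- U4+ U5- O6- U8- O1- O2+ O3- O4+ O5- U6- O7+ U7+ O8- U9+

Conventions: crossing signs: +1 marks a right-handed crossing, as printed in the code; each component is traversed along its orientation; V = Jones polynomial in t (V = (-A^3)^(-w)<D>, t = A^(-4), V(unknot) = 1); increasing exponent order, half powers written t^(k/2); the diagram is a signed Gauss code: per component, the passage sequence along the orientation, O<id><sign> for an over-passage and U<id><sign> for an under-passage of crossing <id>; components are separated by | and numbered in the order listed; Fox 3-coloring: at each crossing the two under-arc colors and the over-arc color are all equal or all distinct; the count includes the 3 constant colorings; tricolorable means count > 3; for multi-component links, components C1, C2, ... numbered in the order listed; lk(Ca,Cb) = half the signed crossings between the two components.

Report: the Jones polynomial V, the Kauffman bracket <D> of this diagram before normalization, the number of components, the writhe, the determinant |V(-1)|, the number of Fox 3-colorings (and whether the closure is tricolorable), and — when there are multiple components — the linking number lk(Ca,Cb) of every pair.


Jones polynomial: V(t) = -t^-4 + t^-3 + t^-1
<D> = -A - A^9 + A^13; writhe -1
components 1, writhe -1 (9 crossings)
3-colorings: 9 of 3^9, det 3 — tricolorable
note: det 3 = |V(-1)|; divisible by 3, so tricolorable


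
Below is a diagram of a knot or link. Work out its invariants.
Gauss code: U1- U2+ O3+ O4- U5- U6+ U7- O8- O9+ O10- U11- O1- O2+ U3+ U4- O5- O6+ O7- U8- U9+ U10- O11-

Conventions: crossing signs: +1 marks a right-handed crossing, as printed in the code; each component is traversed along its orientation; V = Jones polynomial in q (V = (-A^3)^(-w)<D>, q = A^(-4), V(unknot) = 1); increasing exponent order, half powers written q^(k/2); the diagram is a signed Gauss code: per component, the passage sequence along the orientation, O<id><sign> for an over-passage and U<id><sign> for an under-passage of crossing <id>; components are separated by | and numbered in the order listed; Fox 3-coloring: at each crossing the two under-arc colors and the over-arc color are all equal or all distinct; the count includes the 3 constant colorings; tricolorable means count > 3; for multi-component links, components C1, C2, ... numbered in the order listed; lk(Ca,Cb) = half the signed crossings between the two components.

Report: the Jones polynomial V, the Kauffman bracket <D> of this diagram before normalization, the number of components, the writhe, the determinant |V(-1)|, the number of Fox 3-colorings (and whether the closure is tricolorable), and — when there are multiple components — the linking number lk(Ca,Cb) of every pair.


V(q) = -q^-4 + q^-3 + q^-1
bracket: -A^-5 - A^3 + A^7, w = -3
1 component, writhe -3, over 11 crossings
det 3, colorings 9 of 3^11 — tricolorable
observation: det 3 = |V(-1)|; divisible by 3, so tricolorable


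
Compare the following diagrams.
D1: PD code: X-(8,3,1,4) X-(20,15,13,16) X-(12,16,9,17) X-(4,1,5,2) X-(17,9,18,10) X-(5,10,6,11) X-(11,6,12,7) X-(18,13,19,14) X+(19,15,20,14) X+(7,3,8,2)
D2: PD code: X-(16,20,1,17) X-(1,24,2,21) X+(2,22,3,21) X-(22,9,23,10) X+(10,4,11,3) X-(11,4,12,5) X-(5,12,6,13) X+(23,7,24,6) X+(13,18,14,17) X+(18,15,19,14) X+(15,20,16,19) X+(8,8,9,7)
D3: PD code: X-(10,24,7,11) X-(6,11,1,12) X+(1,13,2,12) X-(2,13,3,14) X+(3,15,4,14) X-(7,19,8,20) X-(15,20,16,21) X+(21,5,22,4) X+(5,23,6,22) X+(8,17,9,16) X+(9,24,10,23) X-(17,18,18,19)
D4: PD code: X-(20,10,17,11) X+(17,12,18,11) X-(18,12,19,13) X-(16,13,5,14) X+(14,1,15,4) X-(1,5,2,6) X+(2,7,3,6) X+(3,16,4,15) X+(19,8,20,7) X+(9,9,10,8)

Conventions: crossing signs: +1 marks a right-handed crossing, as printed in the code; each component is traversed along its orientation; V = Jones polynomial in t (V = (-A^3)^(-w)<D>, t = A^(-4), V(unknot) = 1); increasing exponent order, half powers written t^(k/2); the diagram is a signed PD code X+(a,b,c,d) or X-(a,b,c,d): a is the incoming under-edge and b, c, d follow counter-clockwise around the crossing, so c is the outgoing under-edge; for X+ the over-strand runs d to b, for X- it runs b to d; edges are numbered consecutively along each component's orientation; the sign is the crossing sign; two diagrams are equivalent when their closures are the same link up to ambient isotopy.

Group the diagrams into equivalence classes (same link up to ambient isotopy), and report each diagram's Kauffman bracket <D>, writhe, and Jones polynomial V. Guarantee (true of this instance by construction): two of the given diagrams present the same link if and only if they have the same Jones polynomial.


classes: {D1} | {D2, D3, D4}
V(D1) = t^-5 + 2t^-3 + t^-1  [10 crossings, <D> = A^-14 + 2A^-6 + A^2, w = -6]
V(D2) = 1 + t + t^2 + t^3  (w +2, c 12, <D> = A^-6 + A^-2 + A^2 + A^6)
V(D3) = 1 + t + t^2 + t^3  (w 0, c 12, <D> = A^-12 + A^-8 + A^-4 + 1)
V(D4) = 1 + t + t^2 + t^3  (w +2, c 10, <D> = A^-6 + A^-2 + A^2 + A^6)
note: 2 classes among 4 diagrams; unequal V(t) rules out equality


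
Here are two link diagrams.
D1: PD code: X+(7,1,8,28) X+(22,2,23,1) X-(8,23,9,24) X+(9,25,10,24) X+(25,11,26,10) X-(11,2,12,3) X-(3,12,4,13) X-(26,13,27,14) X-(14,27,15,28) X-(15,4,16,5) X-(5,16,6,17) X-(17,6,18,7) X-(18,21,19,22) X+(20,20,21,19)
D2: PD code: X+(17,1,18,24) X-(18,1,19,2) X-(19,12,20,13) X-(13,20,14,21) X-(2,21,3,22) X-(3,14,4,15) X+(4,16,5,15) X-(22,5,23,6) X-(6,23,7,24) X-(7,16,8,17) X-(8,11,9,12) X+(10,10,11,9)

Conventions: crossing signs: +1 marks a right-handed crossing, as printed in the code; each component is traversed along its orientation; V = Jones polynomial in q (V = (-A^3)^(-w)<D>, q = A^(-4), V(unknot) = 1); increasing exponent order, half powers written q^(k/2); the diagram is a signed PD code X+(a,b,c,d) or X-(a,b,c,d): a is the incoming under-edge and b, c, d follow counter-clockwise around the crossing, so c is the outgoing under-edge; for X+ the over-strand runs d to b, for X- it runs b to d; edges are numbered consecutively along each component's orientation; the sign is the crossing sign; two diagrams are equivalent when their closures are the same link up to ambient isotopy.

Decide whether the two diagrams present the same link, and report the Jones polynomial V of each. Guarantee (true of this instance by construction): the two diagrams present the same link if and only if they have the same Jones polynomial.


equivalent: no
V(D1) = -q^-6 + q^-5 - q^-4 + 2q^-3 - q^-2 + q^-1  (w -4, c 14, <D> = A^-8 - A^-4 + 2 - A^4 + A^8 - A^12)
V(D2) = q^-8 - 2q^-7 + q^-6 - 2q^-5 + 2q^-4 + q^-2  (w -6, c 12, <D> = A^-10 + 2A^-2 - 2A^2 + A^6 - 2A^10 + A^14)
why: 2 values of V(q) split the 2 diagrams


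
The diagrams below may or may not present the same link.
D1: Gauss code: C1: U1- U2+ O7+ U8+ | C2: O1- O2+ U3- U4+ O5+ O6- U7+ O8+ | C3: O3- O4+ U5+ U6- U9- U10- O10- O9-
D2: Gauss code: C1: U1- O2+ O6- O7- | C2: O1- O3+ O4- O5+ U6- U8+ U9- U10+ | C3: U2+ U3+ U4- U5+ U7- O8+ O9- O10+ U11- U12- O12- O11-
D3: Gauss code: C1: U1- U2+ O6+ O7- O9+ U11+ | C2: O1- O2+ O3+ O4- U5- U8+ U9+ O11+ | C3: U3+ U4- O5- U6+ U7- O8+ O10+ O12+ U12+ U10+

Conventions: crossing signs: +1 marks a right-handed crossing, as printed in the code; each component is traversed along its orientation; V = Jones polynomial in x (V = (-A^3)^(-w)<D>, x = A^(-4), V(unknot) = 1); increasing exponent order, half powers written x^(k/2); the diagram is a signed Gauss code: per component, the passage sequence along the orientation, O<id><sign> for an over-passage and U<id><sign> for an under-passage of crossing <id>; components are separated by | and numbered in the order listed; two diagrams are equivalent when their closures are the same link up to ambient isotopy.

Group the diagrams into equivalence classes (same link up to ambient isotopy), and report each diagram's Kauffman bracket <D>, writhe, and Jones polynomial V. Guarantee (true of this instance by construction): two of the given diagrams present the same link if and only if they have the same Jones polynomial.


classes: {D1, D3} | {D2}
V(D1) = 1 + x + x^2 + x^3  [10 crossings, <D> = A^-12 + A^-8 + A^-4 + 1, w = 0]
D2 (bracket A^-14 + 2A^-6 + A^2; 12 crossings at w = -2): V = x^-2 + 2 + x^2
D3 (bracket 1 + A^4 + A^8 + A^12; 12 crossings at w = +4): V = 1 + x + x^2 + x^3
note: V(x) takes 2 values over 3 diagrams, fixing the grouping


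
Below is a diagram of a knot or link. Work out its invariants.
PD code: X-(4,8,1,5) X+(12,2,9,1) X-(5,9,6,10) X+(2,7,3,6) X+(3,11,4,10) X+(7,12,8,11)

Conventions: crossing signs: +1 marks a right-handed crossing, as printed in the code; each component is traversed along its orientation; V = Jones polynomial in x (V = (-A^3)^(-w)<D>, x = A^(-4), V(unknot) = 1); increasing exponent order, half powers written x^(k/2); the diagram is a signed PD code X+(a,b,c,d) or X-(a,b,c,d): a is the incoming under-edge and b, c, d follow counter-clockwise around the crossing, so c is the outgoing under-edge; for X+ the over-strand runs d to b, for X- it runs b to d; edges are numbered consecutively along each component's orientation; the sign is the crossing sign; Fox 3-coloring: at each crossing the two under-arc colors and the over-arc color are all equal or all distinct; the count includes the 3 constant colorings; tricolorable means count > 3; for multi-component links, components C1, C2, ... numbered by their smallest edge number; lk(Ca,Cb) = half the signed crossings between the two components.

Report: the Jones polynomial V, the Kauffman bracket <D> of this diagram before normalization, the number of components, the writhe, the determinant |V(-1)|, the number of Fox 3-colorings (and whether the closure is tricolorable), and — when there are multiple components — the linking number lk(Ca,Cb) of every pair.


V = 1 + x + x^2 + x^3
<D> = A^-6 + A^-2 + A^2 + A^6 (w = +2)
3 components over 6 crossings, w = +2
lk(C1,C2): 0
lk(C1,C3) = +1
linking number lk(C2,C3) = 0
9 Fox colorings among 3^6, |V(-1)| = 0: tricolorable
why: |V(-1)| = 0: so tricolorable, since 3 divides 0


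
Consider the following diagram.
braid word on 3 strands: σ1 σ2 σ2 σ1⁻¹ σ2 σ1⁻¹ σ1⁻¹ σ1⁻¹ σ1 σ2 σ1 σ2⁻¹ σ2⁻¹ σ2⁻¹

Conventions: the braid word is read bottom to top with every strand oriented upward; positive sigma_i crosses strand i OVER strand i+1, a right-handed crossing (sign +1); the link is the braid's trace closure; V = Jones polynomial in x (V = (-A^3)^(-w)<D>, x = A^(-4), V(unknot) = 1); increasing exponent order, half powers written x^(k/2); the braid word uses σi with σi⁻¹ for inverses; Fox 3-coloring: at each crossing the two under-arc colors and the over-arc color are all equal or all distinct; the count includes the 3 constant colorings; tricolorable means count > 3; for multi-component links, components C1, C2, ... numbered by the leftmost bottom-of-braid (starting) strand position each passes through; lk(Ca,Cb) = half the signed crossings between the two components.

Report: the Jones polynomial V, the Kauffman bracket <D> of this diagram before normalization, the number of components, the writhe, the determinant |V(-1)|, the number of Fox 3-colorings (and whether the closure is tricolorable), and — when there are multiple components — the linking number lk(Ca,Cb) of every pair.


V(x) = x^-5 - 2x^-4 + 2x^-3 - 3x^-2 + 4x^-1 - 3 + 4x - 3x^2 + 2x^3 - 2x^4 + x^5
bracket: A^-20 - 2A^-16 + 2A^-12 - 3A^-8 + 4A^-4 - 3 + 4A^4 - 3A^8 + 2A^12 - 2A^16 + A^20, w = 0
1 component, writhe 0, over 14 crossings
det 27, colorings 27 of 3^14 — tricolorable
observation: det 27 = |V(-1)|; divisible by 3, so tricolorable


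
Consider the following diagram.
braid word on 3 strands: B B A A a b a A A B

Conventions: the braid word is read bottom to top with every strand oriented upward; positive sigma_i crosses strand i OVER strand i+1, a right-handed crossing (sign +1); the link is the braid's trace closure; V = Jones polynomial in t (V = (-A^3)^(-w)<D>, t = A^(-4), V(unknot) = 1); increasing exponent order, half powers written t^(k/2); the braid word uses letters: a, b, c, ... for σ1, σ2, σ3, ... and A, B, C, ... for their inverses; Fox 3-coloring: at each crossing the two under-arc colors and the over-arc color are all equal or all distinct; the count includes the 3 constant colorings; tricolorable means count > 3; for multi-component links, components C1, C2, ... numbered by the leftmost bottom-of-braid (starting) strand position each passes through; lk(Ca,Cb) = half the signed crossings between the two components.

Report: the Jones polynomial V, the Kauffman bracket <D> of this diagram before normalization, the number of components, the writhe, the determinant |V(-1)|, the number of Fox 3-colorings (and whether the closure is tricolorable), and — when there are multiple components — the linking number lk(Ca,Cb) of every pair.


V(t) = -t^-6 + t^-5 - t^-4 + 2t^-3 - t^-2 + t^-1
bracket: A^-8 - A^-4 + 2 - A^4 + A^8 - A^12, w = -4
1 component, writhe -4, over 10 crossings
det 7, colorings 3 of 3^10 — not tricolorable
observation: det 7 = |V(-1)|; not divisible by 3, so not tricolorable


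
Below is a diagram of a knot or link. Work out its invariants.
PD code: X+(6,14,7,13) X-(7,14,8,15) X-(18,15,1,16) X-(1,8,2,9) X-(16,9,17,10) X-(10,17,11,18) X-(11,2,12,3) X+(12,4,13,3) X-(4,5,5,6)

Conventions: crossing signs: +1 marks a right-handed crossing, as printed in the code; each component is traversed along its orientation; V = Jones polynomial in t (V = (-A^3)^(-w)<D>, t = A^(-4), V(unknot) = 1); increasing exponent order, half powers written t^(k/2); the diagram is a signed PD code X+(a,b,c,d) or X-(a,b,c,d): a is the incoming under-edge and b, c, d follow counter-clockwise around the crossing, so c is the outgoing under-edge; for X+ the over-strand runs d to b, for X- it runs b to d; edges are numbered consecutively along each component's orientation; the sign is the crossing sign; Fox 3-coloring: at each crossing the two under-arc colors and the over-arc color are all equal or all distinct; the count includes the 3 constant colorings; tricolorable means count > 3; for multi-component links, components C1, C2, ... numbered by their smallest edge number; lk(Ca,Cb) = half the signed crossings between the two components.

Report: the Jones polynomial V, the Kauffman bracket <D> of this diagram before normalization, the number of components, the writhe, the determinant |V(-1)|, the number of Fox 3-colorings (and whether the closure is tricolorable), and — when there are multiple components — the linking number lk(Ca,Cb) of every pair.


Jones polynomial: V(t) = -t^-4 + t^-3 + t^-1
<D> = -A^-11 - A^-3 + A; writhe -5
components 1, writhe -5 (9 crossings)
3-colorings: 9 of 3^9, det 3 — tricolorable
note: w = -5 shifts under R1 moves; the (-A^3)^(5) factor cancels that in V


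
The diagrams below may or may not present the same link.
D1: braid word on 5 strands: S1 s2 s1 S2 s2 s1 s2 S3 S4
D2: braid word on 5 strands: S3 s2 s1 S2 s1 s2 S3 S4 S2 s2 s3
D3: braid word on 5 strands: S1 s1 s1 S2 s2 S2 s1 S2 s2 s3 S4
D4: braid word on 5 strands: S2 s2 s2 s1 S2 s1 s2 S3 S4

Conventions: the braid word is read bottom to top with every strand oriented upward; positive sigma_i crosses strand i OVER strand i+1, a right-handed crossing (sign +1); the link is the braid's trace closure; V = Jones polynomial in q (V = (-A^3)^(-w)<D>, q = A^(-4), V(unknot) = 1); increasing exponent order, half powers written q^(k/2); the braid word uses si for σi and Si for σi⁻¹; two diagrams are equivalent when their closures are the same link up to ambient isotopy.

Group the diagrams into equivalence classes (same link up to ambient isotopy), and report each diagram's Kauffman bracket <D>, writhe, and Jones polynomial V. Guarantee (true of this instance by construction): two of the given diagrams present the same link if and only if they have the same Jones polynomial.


equivalence classes: {D1, D2, D4} | {D3}
D1 (bracket A^-15 + A^-7 - A^-3 + A; 9 crossings at w = +1): V = -q^(1/2) + q^(3/2) - q^(5/2) - q^(9/2)
V(D2) = -q^(1/2) + q^(3/2) - q^(5/2) - q^(9/2)  [11 crossings, <D> = A^-15 + A^-7 - A^-3 + A, w = +1]
D3 (bracket A^-7 + A; 11 crossings at w = +1): V = -q^(1/2) - q^(5/2)
V(D4) = -q^(1/2) + q^(3/2) - q^(5/2) - q^(9/2)  (w +1, c 9, <D> = A^-15 + A^-7 - A^-3 + A)
key observation: 2 classes among 4 diagrams; unequal V(q) rules out equality


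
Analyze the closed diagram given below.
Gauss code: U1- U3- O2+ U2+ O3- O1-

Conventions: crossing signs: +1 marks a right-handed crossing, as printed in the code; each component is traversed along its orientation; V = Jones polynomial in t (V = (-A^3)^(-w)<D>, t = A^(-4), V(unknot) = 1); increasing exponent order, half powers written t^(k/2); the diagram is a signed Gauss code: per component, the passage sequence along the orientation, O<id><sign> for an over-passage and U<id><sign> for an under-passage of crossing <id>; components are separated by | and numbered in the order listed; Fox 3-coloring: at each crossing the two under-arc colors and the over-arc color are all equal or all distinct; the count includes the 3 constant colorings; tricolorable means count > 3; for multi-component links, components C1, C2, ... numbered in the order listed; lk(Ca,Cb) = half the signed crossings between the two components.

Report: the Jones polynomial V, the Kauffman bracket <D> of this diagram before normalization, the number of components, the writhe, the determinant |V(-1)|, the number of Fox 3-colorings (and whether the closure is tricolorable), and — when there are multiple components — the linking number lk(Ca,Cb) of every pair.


V = 1
<D> = -A^-3 (w = -1)
1 component over 3 crossings, w = -1
3 Fox colorings among 3^3, |V(-1)| = 1: not tricolorable
why: w = -1 shifts under R1 moves; the (-A^3)^(1) factor cancels that in V
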